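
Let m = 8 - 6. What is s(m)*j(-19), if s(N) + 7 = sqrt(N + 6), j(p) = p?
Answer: 133 - 38*sqrt(2) ≈ 79.260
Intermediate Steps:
m = 2
s(N) = -7 + sqrt(6 + N) (s(N) = -7 + sqrt(N + 6) = -7 + sqrt(6 + N))
s(m)*j(-19) = (-7 + sqrt(6 + 2))*(-19) = (-7 + sqrt(8))*(-19) = (-7 + 2*sqrt(2))*(-19) = 133 - 38*sqrt(2)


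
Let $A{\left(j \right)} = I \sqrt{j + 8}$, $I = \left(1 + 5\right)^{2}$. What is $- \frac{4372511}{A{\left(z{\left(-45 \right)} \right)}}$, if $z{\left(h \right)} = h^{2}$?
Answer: $- \frac{4372511 \sqrt{2033}}{73188} \approx -2693.8$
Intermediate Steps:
$I = 36$ ($I = 6^{2} = 36$)
$A{\left(j \right)} = 36 \sqrt{8 + j}$ ($A{\left(j \right)} = 36 \sqrt{j + 8} = 36 \sqrt{8 + j}$)
$- \frac{4372511}{A{\left(z{\left(-45 \right)} \right)}} = - \frac{4372511}{36 \sqrt{8 + \left(-45\right)^{2}}} = - \frac{4372511}{36 \sqrt{8 + 2025}} = - \frac{4372511}{36 \sqrt{2033}} = - 4372511 \frac{\sqrt{2033}}{73188} = - \frac{4372511 \sqrt{2033}}{73188}$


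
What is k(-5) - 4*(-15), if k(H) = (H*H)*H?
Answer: -65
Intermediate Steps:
k(H) = H³ (k(H) = H²*H = H³)
k(-5) - 4*(-15) = (-5)³ - 4*(-15) = -125 + 60 = -65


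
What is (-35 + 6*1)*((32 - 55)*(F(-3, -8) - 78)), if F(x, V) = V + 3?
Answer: -55361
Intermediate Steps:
F(x, V) = 3 + V
(-35 + 6*1)*((32 - 55)*(F(-3, -8) - 78)) = (-35 + 6*1)*((32 - 55)*((3 - 8) - 78)) = (-35 + 6)*(-23*(-5 - 78)) = -(-667)*(-83) = -29*1909 = -55361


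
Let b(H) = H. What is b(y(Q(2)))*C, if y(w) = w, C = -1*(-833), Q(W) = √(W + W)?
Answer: 1666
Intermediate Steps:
Q(W) = √2*√W (Q(W) = √(2*W) = √2*√W)
C = 833
b(y(Q(2)))*C = (√2*√2)*833 = 2*833 = 1666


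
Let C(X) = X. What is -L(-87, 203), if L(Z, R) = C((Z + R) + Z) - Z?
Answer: -116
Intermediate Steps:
L(Z, R) = R + Z (L(Z, R) = ((Z + R) + Z) - Z = ((R + Z) + Z) - Z = (R + 2*Z) - Z = R + Z)
-L(-87, 203) = -(203 - 87) = -1*116 = -116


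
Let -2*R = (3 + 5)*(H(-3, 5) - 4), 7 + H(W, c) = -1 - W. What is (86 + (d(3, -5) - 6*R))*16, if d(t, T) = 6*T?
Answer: -2560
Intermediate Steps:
H(W, c) = -8 - W (H(W, c) = -7 + (-1 - W) = -8 - W)
R = 36 (R = -(3 + 5)*((-8 - 1*(-3)) - 4)/2 = -4*((-8 + 3) - 4) = -4*(-5 - 4) = -4*(-9) = -1/2*(-72) = 36)
(86 + (d(3, -5) - 6*R))*16 = (86 + (6*(-5) - 6*36))*16 = (86 + (-30 - 216))*16 = (86 - 246)*16 = -160*16 = -2560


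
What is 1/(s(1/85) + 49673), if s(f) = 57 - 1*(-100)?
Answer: 1/49830 ≈ 2.0068e-5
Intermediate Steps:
s(f) = 157 (s(f) = 57 + 100 = 157)
1/(s(1/85) + 49673) = 1/(157 + 49673) = 1/49830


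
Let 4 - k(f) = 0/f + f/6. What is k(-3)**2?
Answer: 81/4 ≈ 20.250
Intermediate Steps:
k(f) = 4 - f/6 (k(f) = 4 - (0/f + f/6) = 4 - (0 + f*(1/6)) = 4 - (0 + f/6) = 4 - f/6)
k(-3)**2 = (4 - 1/6*(-3))**2 = (4 + 1/2)**2 = (9/2)**2 = 81/4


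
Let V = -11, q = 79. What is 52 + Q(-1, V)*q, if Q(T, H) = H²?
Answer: 9611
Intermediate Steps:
52 + Q(-1, V)*q = 52 + (-11)²*79 = 52 + 121*79 = 52 + 9559 = 9611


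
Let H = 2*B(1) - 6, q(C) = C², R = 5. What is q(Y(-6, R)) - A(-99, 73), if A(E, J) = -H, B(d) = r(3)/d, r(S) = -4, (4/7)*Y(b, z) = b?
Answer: 385/4 ≈ 96.250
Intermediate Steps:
Y(b, z) = 7*b/4
B(d) = -4/d
H = -14 (H = 2*(-4/1) - 6 = 2*(-4*1) - 6 = 2*(-4) - 6 = -8 - 6 = -14)
A(E, J) = 14 (A(E, J) = -1*(-14) = 14)
q(Y(-6, R)) - A(-99, 73) = ((7/4)*(-6))² - 1*14 = (-21/2)² - 14 = 441/4 - 14 = 385/4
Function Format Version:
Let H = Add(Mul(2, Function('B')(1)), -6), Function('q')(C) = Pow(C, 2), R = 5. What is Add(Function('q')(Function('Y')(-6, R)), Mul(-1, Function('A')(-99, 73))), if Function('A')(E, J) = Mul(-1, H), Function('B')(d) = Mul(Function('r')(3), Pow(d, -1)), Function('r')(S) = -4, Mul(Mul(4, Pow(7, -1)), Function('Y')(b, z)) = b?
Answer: Rational(385, 4) ≈ 96.250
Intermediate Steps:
Function('Y')(b, z) = Mul(Rational(7, 4), b)
Function('B')(d) = Mul(-4, Pow(d, -1))
H = -14 (H = Add(Mul(2, Mul(-4, Pow(1, -1))), -6) = Add(Mul(2, Mul(-4, 1)), -6) = Add(Mul(2, -4), -6) = Add(-8, -6) = -14)
Function('A')(E, J) = 14 (Function('A')(E, J) = Mul(-1, -14) = 14)
Add(Function('q')(Function('Y')(-6, R)), Mul(-1, Function('A')(-99, 73))) = Add(Pow(Mul(Rational(7, 4), -6), 2), Mul(-1, 14)) = Add(Pow(Rational(-21, 2), 2), -14) = Add(Rational(441, 4), -14) = Rational(385, 4)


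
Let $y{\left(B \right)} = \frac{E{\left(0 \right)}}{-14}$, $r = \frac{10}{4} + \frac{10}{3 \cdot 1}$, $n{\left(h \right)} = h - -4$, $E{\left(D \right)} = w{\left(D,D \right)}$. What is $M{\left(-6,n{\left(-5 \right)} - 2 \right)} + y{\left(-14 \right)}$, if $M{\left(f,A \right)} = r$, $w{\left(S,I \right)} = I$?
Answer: $\frac{35}{6} \approx 5.8333$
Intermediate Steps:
$E{\left(D \right)} = D$
$n{\left(h \right)} = 4 + h$ ($n{\left(h \right)} = h + 4 = 4 + h$)
$r = \frac{35}{6}$ ($r = 10 \cdot \frac{1}{4} + \frac{10}{3} = \frac{5}{2} + 10 \cdot \frac{1}{3} = \frac{5}{2} + \frac{10}{3} = \frac{35}{6} \approx 5.8333$)
$y{\left(B \right)} = 0$ ($y{\left(B \right)} = \frac{0}{-14} = 0 \left(- \frac{1}{14}\right) = 0$)
$M{\left(f,A \right)} = \frac{35}{6}$
$M{\left(-6,n{\left(-5 \right)} - 2 \right)} + y{\left(-14 \right)} = \frac{35}{6} + 0 = \frac{35}{6}$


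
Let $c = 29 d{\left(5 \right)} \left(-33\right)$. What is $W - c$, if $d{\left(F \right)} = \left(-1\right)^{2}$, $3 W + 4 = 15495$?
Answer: $\frac{18362}{3} \approx 6120.7$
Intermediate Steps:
$W = \frac{15491}{3}$ ($W = - \frac{4}{3} + \frac{1}{3} \cdot 15495 = - \frac{4}{3} + 5165 = \frac{15491}{3} \approx 5163.7$)
$d{\left(F \right)} = 1$
$c = -957$ ($c = 29 \cdot 1 \left(-33\right) = 29 \left(-33\right) = -957$)
$W - c = \frac{15491}{3} - -957 = \frac{15491}{3} + 957 = \frac{18362}{3}$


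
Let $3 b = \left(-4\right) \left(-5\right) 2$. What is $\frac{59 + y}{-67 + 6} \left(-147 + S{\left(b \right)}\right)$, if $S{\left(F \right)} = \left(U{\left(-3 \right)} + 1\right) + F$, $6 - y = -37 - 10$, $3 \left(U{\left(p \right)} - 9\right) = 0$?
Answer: $\frac{41552}{183} \approx 227.06$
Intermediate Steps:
$U{\left(p \right)} = 9$ ($U{\left(p \right)} = 9 + \frac{1}{3} \cdot 0 = 9 + 0 = 9$)
$y = 53$ ($y = 6 - \left(-37 - 10\right) = 6 - -47 = 6 + 47 = 53$)
$b = \frac{40}{3}$ ($b = \frac{\left(-4\right) \left(-5\right) 2}{3} = \frac{20 \cdot 2}{3} = \frac{1}{3} \cdot 40 = \frac{40}{3} \approx 13.333$)
$S{\left(F \right)} = 10 + F$ ($S{\left(F \right)} = \left(9 + 1\right) + F = 10 + F$)
$\frac{59 + y}{-67 + 6} \left(-147 + S{\left(b \right)}\right) = \frac{59 + 53}{-67 + 6} \left(-147 + \left(10 + \frac{40}{3}\right)\right) = \frac{112}{-61} \left(-147 + \frac{70}{3}\right) = 112 \left(- \frac{1}{61}\right) \left(- \frac{371}{3}\right) = \left(- \frac{112}{61}\right) \left(- \frac{371}{3}\right) = \frac{41552}{183}$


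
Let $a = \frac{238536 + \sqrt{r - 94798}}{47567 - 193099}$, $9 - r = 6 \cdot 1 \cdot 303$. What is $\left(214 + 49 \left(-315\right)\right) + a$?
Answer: $- \frac{553845277}{36383} - \frac{i \sqrt{96607}}{145532} \approx -15223.0 - 0.0021357 i$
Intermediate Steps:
$r = -1809$ ($r = 9 - 6 \cdot 1 \cdot 303 = 9 - 6 \cdot 303 = 9 - 1818 = -1809$)
$a = - \frac{59634}{36383} - \frac{i \sqrt{96607}}{145532}$ ($a = \frac{238536 + \sqrt{-1809 - 94798}}{47567 - 193099} = \frac{238536 + \sqrt{-96607}}{-145532} = \left(238536 + i \sqrt{96607}\right) \left(- \frac{1}{145532}\right) = - \frac{59634}{36383} - \frac{i \sqrt{96607}}{145532} \approx -1.6391 - 0.0021357 i$)
$\left(214 + 49 \left(-315\right)\right) + a = \left(214 + 49 \left(-315\right)\right) - \left(\frac{59634}{36383} + \frac{i \sqrt{96607}}{145532}\right) = \left(214 - 15435\right) - \left(\frac{59634}{36383} + \frac{i \sqrt{96607}}{145532}\right) = -15221 - \left(\frac{59634}{36383} + \frac{i \sqrt{96607}}{145532}\right) = - \frac{553845277}{36383} - \frac{i \sqrt{96607}}{145532}$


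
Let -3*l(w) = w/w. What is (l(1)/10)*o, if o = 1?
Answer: -1/30 ≈ -0.033333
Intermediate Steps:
l(w) = -⅓ (l(w) = -w/(3*w) = -⅓*1 = -⅓)
(l(1)/10)*o = (-⅓/10)*1 = ((⅒)*(-⅓))*1 = -1/30*1 = -1/30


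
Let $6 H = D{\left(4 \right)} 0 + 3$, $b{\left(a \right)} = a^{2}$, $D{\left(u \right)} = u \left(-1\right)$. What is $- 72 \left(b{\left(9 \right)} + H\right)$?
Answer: $-5868$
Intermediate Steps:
$D{\left(u \right)} = - u$
$H = \frac{1}{2}$ ($H = \frac{\left(-1\right) 4 \cdot 0 + 3}{6} = \frac{\left(-4\right) 0 + 3}{6} = \frac{0 + 3}{6} = \frac{1}{6} \cdot 3 = \frac{1}{2} \approx 0.5$)
$- 72 \left(b{\left(9 \right)} + H\right) = - 72 \left(9^{2} + \frac{1}{2}\right) = - 72 \left(81 + \frac{1}{2}\right) = \left(-72\right) \frac{163}{2} = -5868$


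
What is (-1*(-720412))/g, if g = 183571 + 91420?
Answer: 720412/274991 ≈ 2.6198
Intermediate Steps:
g = 274991
(-1*(-720412))/g = -1*(-720412)/274991 = 720412*(1/274991) = 720412/274991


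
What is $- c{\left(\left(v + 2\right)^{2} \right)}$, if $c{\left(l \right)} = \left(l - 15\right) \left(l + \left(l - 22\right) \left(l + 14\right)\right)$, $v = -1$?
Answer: $-4396$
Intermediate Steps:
$c{\left(l \right)} = \left(-15 + l\right) \left(l + \left(-22 + l\right) \left(14 + l\right)\right)$
$- c{\left(\left(v + 2\right)^{2} \right)} = - (4620 + \left(\left(-1 + 2\right)^{2}\right)^{3} - 203 \left(-1 + 2\right)^{2} - 22 \left(\left(-1 + 2\right)^{2}\right)^{2}) = - (4620 + \left(1^{2}\right)^{3} - 203 \cdot 1^{2} - 22 \left(1^{2}\right)^{2}) = - (4620 + 1^{3} - 203 - 22 \cdot 1^{2}) = - (4620 + 1 - 203 - 22) = \left(-1\right) 4396 = -4396$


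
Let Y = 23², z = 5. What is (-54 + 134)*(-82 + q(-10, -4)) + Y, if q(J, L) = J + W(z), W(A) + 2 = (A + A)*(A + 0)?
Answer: -2991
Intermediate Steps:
W(A) = -2 + 2*A² (W(A) = -2 + (A + A)*(A + 0) = -2 + (2*A)*A = -2 + 2*A²)
q(J, L) = 48 + J (q(J, L) = J + (-2 + 2*5²) = J + (-2 + 2*25) = J + (-2 + 50) = J + 48 = 48 + J)
Y = 529
(-54 + 134)*(-82 + q(-10, -4)) + Y = (-54 + 134)*(-82 + (48 - 10)) + 529 = 80*(-82 + 38) + 529 = 80*(-44) + 529 = -3520 + 529 = -2991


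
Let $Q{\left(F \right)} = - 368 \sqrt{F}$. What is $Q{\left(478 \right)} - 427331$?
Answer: $-427331 - 368 \sqrt{478} \approx -4.3538 \cdot 10^{5}$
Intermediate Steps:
$Q{\left(478 \right)} - 427331 = - 368 \sqrt{478} - 427331 = -427331 - 368 \sqrt{478}$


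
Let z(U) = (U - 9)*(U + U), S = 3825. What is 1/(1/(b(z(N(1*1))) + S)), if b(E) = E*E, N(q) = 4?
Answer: 5425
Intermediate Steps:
z(U) = 2*U*(-9 + U) (z(U) = (-9 + U)*(2*U) = 2*U*(-9 + U))
b(E) = E²
1/(1/(b(z(N(1*1))) + S)) = 1/(1/((2*4*(-9 + 4))² + 3825)) = 1/(1/((2*4*(-5))² + 3825)) = 1/(1/((-40)² + 3825)) = 1/(1/(1600 + 3825)) = 1/(1/5425) = 5425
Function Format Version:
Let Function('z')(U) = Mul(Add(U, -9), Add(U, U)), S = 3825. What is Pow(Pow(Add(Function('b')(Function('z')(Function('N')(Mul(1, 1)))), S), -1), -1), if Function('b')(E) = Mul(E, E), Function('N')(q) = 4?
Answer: 5425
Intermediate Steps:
Function('z')(U) = Mul(2, U, Add(-9, U)) (Function('z')(U) = Mul(Add(-9, U), Mul(2, U)) = Mul(2, U, Add(-9, U)))
Function('b')(E) = Pow(E, 2)
Pow(Pow(Add(Function('b')(Function('z')(Function('N')(Mul(1, 1)))), S), -1), -1) = Pow(Pow(Add(Pow(Mul(2, 4, Add(-9, 4)), 2), 3825), -1), -1) = Pow(Pow(Add(Pow(Mul(2, 4, -5), 2), 3825), -1), -1) = Pow(Pow(Add(Pow(-40, 2), 3825), -1), -1) = Pow(Pow(Add(1600, 3825), -1), -1) = Pow(Pow(5425, -1), -1) = Pow(Rational(1, 5425), -1) = 5425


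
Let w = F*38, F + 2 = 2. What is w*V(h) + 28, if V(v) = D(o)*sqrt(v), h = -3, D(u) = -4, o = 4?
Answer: 28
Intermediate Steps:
F = 0 (F = -2 + 2 = 0)
V(v) = -4*sqrt(v)
w = 0 (w = 0*38 = 0)
w*V(h) + 28 = 0*(-4*I*sqrt(3)) + 28 = 0 + 28 = 28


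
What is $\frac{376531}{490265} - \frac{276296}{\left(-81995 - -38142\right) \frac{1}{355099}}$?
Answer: $\frac{48101108625799503}{21499591045} \approx 2.2373 \cdot 10^{6}$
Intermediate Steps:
$\frac{376531}{490265} - \frac{276296}{\left(-81995 - -38142\right) \frac{1}{355099}} = 376531 \cdot \frac{1}{490265} - \frac{276296}{\left(-81995 + 38142\right) \frac{1}{355099}} = \frac{376531}{490265} - \frac{276296}{\left(-43853\right) \frac{1}{355099}} = \frac{376531}{490265} - \frac{276296}{- \frac{43853}{355099}} = \frac{376531}{490265} - - \frac{98112433304}{43853} = \frac{376531}{490265} + \frac{98112433304}{43853} = \frac{48101108625799503}{21499591045}$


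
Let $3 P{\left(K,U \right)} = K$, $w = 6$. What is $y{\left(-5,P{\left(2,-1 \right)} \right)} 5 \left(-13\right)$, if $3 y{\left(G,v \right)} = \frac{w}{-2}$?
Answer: $65$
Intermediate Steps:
$P{\left(K,U \right)} = \frac{K}{3}$
$y{\left(G,v \right)} = -1$ ($y{\left(G,v \right)} = \frac{\frac{1}{-2} \cdot 6}{3} = \frac{\left(- \frac{1}{2}\right) 6}{3} = \frac{1}{3} \left(-3\right) = -1$)
$y{\left(-5,P{\left(2,-1 \right)} \right)} 5 \left(-13\right) = \left(-1\right) 5 \left(-13\right) = \left(-5\right) \left(-13\right) = 65$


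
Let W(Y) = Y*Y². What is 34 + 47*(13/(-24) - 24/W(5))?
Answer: -1447/3000 ≈ -0.48233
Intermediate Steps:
W(Y) = Y³
34 + 47*(13/(-24) - 24/W(5)) = 34 + 47*(13/(-24) - 24/(5³)) = 34 + 47*(13*(-1/24) - 24/125) = 34 + 47*(-13/24 - 24*1/125) = 34 + 47*(-13/24 - 24/125) = 34 + 47*(-2201/3000) = 34 - 103447/3000 = -1447/3000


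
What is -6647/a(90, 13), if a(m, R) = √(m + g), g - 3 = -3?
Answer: -6647*√10/30 ≈ -700.66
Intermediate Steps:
g = 0 (g = 3 - 3 = 0)
a(m, R) = √m (a(m, R) = √(m + 0) = √m)
-6647/a(90, 13) = -6647*√10/30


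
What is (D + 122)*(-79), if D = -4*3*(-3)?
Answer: -12482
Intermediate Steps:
D = 36 (D = -12*(-3) = 36)
(D + 122)*(-79) = (36 + 122)*(-79) = 158*(-79) = -12482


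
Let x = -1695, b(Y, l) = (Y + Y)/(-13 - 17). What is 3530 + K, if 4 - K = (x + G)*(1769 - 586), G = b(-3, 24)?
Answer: 10042412/5 ≈ 2.0085e+6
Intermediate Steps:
b(Y, l) = -Y/15 (b(Y, l) = (2*Y)/(-30) = (2*Y)*(-1/30) = -Y/15)
G = ⅕ (G = -1/15*(-3) = ⅕ ≈ 0.20000)
K = 10024762/5 (K = 4 - (-1695 + ⅕)*(1769 - 586) = 4 - (-8474)*1183/5 = 4 - 1*(-10024742/5) = 4 + 10024742/5 = 10024762/5 ≈ 2.0050e+6)
3530 + K = 3530 + 10024762/5 = 10042412/5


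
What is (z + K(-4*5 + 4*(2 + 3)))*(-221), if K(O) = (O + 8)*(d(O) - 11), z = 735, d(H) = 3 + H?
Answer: -148291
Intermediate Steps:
K(O) = (-8 + O)*(8 + O) (K(O) = (O + 8)*((3 + O) - 11) = (8 + O)*(-8 + O) = (-8 + O)*(8 + O))
(z + K(-4*5 + 4*(2 + 3)))*(-221) = (735 + (-64 + (-4*5 + 4*(2 + 3))²))*(-221) = (735 + (-64 + (-20 + 4*5)²))*(-221) = (735 + (-64 + (-20 + 20)²))*(-221) = (735 + (-64 + 0²))*(-221) = (735 + (-64 + 0))*(-221) = (735 - 64)*(-221) = 671*(-221) = -148291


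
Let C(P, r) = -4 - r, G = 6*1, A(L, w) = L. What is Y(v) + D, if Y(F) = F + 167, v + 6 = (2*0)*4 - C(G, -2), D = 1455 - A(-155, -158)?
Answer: 1773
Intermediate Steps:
G = 6
D = 1610 (D = 1455 - 1*(-155) = 1455 + 155 = 1610)
v = -4 (v = -6 + ((2*0)*4 - (-4 - 1*(-2))) = -6 + (0*4 - (-4 + 2)) = -6 + (0 - 1*(-2)) = -6 + (0 + 2) = -6 + 2 = -4)
Y(F) = 167 + F
Y(v) + D = (167 - 4) + 1610 = 163 + 1610 = 1773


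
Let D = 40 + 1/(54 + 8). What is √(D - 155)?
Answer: I*√441998/62 ≈ 10.723*I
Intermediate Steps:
D = 2481/62 (D = 40 + 1/62 = 2481/62 ≈ 40.016)
√(D - 155) = √(2481/62 - 155) = √(-7129/62) = I*√441998/62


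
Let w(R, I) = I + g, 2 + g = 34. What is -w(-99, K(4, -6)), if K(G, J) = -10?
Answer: -22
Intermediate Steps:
g = 32 (g = -2 + 34 = 32)
w(R, I) = 32 + I (w(R, I) = I + 32 = 32 + I)
-w(-99, K(4, -6)) = -(32 - 10) = -1*22 = -22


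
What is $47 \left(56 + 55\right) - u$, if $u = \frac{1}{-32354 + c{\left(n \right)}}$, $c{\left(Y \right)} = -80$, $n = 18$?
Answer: $\frac{169208179}{32434} \approx 5217.0$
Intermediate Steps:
$u = - \frac{1}{32434}$ ($u = \frac{1}{-32354 - 80} = \frac{1}{-32434} = - \frac{1}{32434} \approx -3.0832 \cdot 10^{-5}$)
$47 \left(56 + 55\right) - u = 47 \left(56 + 55\right) - - \frac{1}{32434} = 47 \cdot 111 + \frac{1}{32434} = 5217 + \frac{1}{32434} = \frac{169208179}{32434}$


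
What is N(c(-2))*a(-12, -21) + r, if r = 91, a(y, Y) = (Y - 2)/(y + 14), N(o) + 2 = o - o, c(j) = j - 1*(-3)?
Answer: 114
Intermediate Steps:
c(j) = 3 + j (c(j) = j + 3 = 3 + j)
N(o) = -2 (N(o) = -2 + (o - o) = -2 + 0 = -2)
a(y, Y) = (-2 + Y)/(14 + y)
N(c(-2))*a(-12, -21) + r = -2*(-2 - 21)/(14 - 12) + 91 = -2*(-23)/2 + 91 = -(-23) + 91 = -2*(-23/2) + 91 = 23 + 91 = 114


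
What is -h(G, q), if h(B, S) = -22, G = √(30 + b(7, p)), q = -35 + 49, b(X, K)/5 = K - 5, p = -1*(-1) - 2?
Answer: 22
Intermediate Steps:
p = -1 (p = 1 - 2 = -1)
b(X, K) = -25 + 5*K (b(X, K) = 5*(K - 5) = 5*(-5 + K) = -25 + 5*K)
q = 14
G = 0 (G = √(30 + (-25 + 5*(-1))) = √(30 + (-25 - 5)) = √(30 - 30) = √0 = 0)
-h(G, q) = -1*(-22) = 22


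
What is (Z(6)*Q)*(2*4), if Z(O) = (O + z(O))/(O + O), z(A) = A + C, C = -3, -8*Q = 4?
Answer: -3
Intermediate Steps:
Q = -½ (Q = -⅛*4 = -½ ≈ -0.50000)
z(A) = -3 + A (z(A) = A - 3 = -3 + A)
Z(O) = (-3 + 2*O)/(2*O) (Z(O) = (O + (-3 + O))/(O + O) = (-3 + 2*O)/((2*O)) = (-3 + 2*O)*(1/(2*O)) = (-3 + 2*O)/(2*O))
(Z(6)*Q)*(2*4) = (((-3/2 + 6)/6)*(-½))*(2*4) = (((⅙)*(9/2))*(-½))*8 = ((¾)*(-½))*8 = -3/8*8 = -3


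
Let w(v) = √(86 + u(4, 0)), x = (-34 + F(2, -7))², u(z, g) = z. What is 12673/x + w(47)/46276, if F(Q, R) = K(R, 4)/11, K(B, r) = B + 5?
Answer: 1533433/141376 + 3*√10/46276 ≈ 10.847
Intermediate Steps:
K(B, r) = 5 + B
F(Q, R) = 5/11 + R/11 (F(Q, R) = (5 + R)/11 = (5 + R)*(1/11) = 5/11 + R/11)
x = 141376/121 (x = (-34 + (5/11 + (1/11)*(-7)))² = (-34 + (5/11 - 7/11))² = (-34 - 2/11)² = (-376/11)² = 141376/121 ≈ 1168.4)
w(v) = 3*√10 (w(v) = √(86 + 4) = √90 = 3*√10)
12673/x + w(47)/46276 = 12673/(141376/121) + (3*√10)/46276 = 12673*(121/141376) + (3*√10)*(1/46276) = 1533433/141376 + 3*√10/46276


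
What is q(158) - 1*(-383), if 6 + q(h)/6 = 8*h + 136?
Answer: 8747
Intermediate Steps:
q(h) = 780 + 48*h (q(h) = -36 + 6*(8*h + 136) = -36 + 6*(136 + 8*h) = -36 + (816 + 48*h) = 780 + 48*h)
q(158) - 1*(-383) = (780 + 48*158) - 1*(-383) = (780 + 7584) + 383 = 8364 + 383 = 8747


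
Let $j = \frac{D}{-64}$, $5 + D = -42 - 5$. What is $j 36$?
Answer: $\frac{117}{4} \approx 29.25$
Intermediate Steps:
$D = -52$ ($D = -5 - 47 = -52$)
$j = \frac{13}{16}$ ($j = - \frac{52}{-64} = \left(-52\right) \left(- \frac{1}{64}\right) = \frac{13}{16} \approx 0.8125$)
$j 36 = \frac{13}{16} \cdot 36 = \frac{117}{4}$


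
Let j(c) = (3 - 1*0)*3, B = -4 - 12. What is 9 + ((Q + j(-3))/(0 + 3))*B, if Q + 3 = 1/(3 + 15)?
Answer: -629/27 ≈ -23.296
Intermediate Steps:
B = -16
j(c) = 9 (j(c) = (3 + 0)*3 = 3*3 = 9)
Q = -53/18 (Q = -3 + 1/(3 + 15) = -3 + 1/18 = -53/18 ≈ -2.9444)
9 + ((Q + j(-3))/(0 + 3))*B = 9 + ((-53/18 + 9)/(0 + 3))*(-16) = 9 + ((109/18)/3)*(-16) = 9 + ((109/18)*(1/3))*(-16) = 9 + (109/54)*(-16) = 9 - 872/27 = -629/27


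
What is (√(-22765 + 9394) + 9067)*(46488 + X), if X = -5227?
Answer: 374113487 + 41261*I*√13371 ≈ 3.7411e+8 + 4.7711e+6*I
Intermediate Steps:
(√(-22765 + 9394) + 9067)*(46488 + X) = (√(-22765 + 9394) + 9067)*(46488 - 5227) = (√(-13371) + 9067)*41261 = (I*√13371 + 9067)*41261 = (9067 + I*√13371)*41261 = 374113487 + 41261*I*√13371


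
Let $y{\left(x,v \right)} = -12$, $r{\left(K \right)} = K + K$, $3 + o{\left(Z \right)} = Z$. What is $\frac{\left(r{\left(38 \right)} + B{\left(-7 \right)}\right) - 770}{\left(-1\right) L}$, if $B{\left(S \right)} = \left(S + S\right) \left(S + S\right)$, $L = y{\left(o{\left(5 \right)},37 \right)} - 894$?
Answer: $- \frac{83}{151} \approx -0.54967$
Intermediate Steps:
$o{\left(Z \right)} = -3 + Z$
$r{\left(K \right)} = 2 K$
$L = -906$ ($L = -12 - 894 = -906$)
$B{\left(S \right)} = 4 S^{2}$ ($B{\left(S \right)} = 2 S 2 S = 4 S^{2}$)
$\frac{\left(r{\left(38 \right)} + B{\left(-7 \right)}\right) - 770}{\left(-1\right) L} = \frac{\left(2 \cdot 38 + 4 \left(-7\right)^{2}\right) - 770}{\left(-1\right) \left(-906\right)} = \frac{\left(76 + 4 \cdot 49\right) - 770}{906} = \left(\left(76 + 196\right) - 770\right) \frac{1}{906} = \left(272 - 770\right) \frac{1}{906} = \left(-498\right) \frac{1}{906} = - \frac{83}{151}$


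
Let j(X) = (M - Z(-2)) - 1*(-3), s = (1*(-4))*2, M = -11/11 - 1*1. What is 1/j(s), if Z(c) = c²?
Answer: -⅓ ≈ -0.33333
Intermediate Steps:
M = -2 (M = -11*1/11 - 1 = -1 - 1 = -2)
s = -8 (s = -4*2 = -8)
j(X) = -3 (j(X) = (-2 - 1*(-2)²) - 1*(-3) = (-2 - 1*4) + 3 = (-2 - 4) + 3 = -6 + 3 = -3)
1/j(s) = 1/(-3) = -⅓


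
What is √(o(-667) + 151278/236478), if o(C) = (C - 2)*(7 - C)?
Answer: I*√700429428749545/39413 ≈ 671.5*I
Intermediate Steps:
o(C) = (-2 + C)*(7 - C)
√(o(-667) + 151278/236478) = √((-14 - 1*(-667)² + 9*(-667)) + 151278/236478) = √((-14 - 1*444889 - 6003) + 151278*(1/236478)) = √((-14 - 444889 - 6003) + 25213/39413) = √(-450906 + 25213/39413) = √(-17771532965/39413) = I*√700429428749545/39413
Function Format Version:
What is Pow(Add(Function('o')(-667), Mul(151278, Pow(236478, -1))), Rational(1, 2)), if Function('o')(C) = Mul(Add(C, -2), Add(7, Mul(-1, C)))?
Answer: Mul(Rational(1, 39413), I, Pow(700429428749545, Rational(1, 2))) ≈ Mul(671.50, I)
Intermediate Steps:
Function('o')(C) = Mul(Add(-2, C), Add(7, Mul(-1, C)))
Pow(Add(Function('o')(-667), Mul(151278, Pow(236478, -1))), Rational(1, 2)) = Pow(Add(Add(-14, Mul(-1, Pow(-667, 2)), Mul(9, -667)), Mul(151278, Pow(236478, -1))), Rational(1, 2)) = Pow(Add(Add(-14, Mul(-1, 444889), -6003), Mul(151278, Rational(1, 236478))), Rational(1, 2)) = Pow(Add(Add(-14, -444889, -6003), Rational(25213, 39413)), Rational(1, 2)) = Pow(Add(-450906, Rational(25213, 39413)), Rational(1, 2)) = Pow(Rational(-17771532965, 39413), Rational(1, 2)) = Mul(Rational(1, 39413), I, Pow(700429428749545, Rational(1, 2)))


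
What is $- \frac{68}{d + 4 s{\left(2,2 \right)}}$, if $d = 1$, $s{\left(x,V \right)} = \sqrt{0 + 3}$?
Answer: $\frac{68}{47} - \frac{272 \sqrt{3}}{47} \approx -8.577$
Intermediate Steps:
$s{\left(x,V \right)} = \sqrt{3}$
$- \frac{68}{d + 4 s{\left(2,2 \right)}} = - \frac{68}{1 + 4 \sqrt{3}}$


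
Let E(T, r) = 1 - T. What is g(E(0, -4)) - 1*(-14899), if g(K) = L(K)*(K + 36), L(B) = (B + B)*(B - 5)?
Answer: 14603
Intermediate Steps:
L(B) = 2*B*(-5 + B) (L(B) = (2*B)*(-5 + B) = 2*B*(-5 + B))
g(K) = 2*K*(-5 + K)*(36 + K) (g(K) = (2*K*(-5 + K))*(K + 36) = (2*K*(-5 + K))*(36 + K) = 2*K*(-5 + K)*(36 + K))
g(E(0, -4)) - 1*(-14899) = 2*(1 - 1*0)*(-5 + (1 - 1*0))*(36 + (1 - 1*0)) - 1*(-14899) = 2*(1 + 0)*(-5 + (1 + 0))*(36 + (1 + 0)) + 14899 = 2*1*(-5 + 1)*(36 + 1) + 14899 = 2*1*(-4)*37 + 14899 = -296 + 14899 = 14603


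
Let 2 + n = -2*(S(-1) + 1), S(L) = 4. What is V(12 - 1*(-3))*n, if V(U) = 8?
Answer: -96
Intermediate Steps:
n = -12 (n = -2 - 2*(4 + 1) = -2 - 2*5 = -2 - 10 = -12)
V(12 - 1*(-3))*n = 8*(-12) = -96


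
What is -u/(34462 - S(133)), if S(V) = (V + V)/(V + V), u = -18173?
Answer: 18173/34461 ≈ 0.52735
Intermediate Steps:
S(V) = 1 (S(V) = (2*V)/((2*V)) = (2*V)*(1/(2*V)) = 1)
-u/(34462 - S(133)) = -(-18173)/(34462 - 1*1) = -(-18173)/(34462 - 1) = -(-18173)/34461 = -1*(-18173/34461) = 18173/34461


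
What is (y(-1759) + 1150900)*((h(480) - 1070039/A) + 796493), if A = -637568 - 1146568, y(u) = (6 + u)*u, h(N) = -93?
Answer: 6016642193919373453/1784136 ≈ 3.3723e+12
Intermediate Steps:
y(u) = u*(6 + u)
A = -1784136
(y(-1759) + 1150900)*((h(480) - 1070039/A) + 796493) = (-1759*(6 - 1759) + 1150900)*((-93 - 1070039/(-1784136)) + 796493) = (-1759*(-1753) + 1150900)*((-93 - 1070039*(-1/1784136)) + 796493) = (3083527 + 1150900)*((-93 + 1070039/1784136) + 796493) = 4234427*(-164854609/1784136 + 796493) = 4234427*(1420886980439/1784136) = 6016642193919373453/1784136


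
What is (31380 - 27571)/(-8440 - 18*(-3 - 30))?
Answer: -3809/7846 ≈ -0.48547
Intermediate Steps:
(31380 - 27571)/(-8440 - 18*(-3 - 30)) = 3809/(-8440 - 18*(-33)) = 3809/(-8440 + 594) = 3809/(-7846) = 3809*(-1/7846) = -3809/7846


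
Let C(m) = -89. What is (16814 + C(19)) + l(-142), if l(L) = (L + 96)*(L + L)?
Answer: 29789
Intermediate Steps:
l(L) = 2*L*(96 + L) (l(L) = (96 + L)*(2*L) = 2*L*(96 + L))
(16814 + C(19)) + l(-142) = (16814 - 89) + 2*(-142)*(96 - 142) = 16725 + 2*(-142)*(-46) = 16725 + 13064 = 29789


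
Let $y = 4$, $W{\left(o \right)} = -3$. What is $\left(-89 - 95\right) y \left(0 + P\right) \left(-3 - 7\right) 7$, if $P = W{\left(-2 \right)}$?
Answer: $-154560$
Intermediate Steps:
$P = -3$
$\left(-89 - 95\right) y \left(0 + P\right) \left(-3 - 7\right) 7 = \left(-89 - 95\right) 4 \left(0 - 3\right) \left(-3 - 7\right) 7 = - 184 \cdot 4 \left(-3\right) \left(\left(-10\right) 7\right) = \left(-184\right) \left(-12\right) \left(-70\right) = 2208 \left(-70\right) = -154560$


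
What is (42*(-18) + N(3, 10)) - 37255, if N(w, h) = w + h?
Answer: -37998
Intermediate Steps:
N(w, h) = h + w
(42*(-18) + N(3, 10)) - 37255 = (42*(-18) + (10 + 3)) - 37255 = (-756 + 13) - 37255 = -743 - 37255 = -37998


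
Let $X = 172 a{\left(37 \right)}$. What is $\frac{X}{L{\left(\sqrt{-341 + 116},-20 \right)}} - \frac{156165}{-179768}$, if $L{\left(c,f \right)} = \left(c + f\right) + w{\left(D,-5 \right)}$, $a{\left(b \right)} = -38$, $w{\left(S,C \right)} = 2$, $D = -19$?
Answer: $\frac{2359453361}{10965848} + \frac{32680 i}{183} \approx 215.16 + 178.58 i$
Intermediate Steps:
$L{\left(c,f \right)} = 2 + c + f$ ($L{\left(c,f \right)} = \left(c + f\right) + 2 = 2 + c + f$)
$X = -6536$ ($X = 172 \left(-38\right) = -6536$)
$\frac{X}{L{\left(\sqrt{-341 + 116},-20 \right)}} - \frac{156165}{-179768} = - \frac{6536}{2 + \sqrt{-341 + 116} - 20} - \frac{156165}{-179768} = - \frac{6536}{2 + \sqrt{-225} - 20} - - \frac{156165}{179768} = - \frac{6536}{2 + 15 i - 20} + \frac{156165}{179768} = - \frac{6536}{-18 + 15 i} + \frac{156165}{179768} = - 6536 \frac{-18 - 15 i}{549} + \frac{156165}{179768} = - \frac{6536 \left(-18 - 15 i\right)}{549} + \frac{156165}{179768} = \frac{156165}{179768} - \frac{6536 \left(-18 - 15 i\right)}{549}$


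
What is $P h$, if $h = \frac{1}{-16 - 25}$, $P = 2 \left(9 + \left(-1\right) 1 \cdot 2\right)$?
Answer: $- \frac{14}{41} \approx -0.34146$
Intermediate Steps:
$P = 14$ ($P = 2 \left(9 - 2\right) = 2 \cdot 7 = 14$)
$h = - \frac{1}{41}$ ($h = \frac{1}{-41} = - \frac{1}{41} \approx -0.02439$)
$P h = 14 \left(- \frac{1}{41}\right) = - \frac{14}{41}$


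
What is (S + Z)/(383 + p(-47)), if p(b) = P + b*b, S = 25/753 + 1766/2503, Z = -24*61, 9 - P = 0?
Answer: -2757894803/4902258159 ≈ -0.56258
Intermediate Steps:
P = 9 (P = 9 - 1*0 = 9 + 0 = 9)
Z = -1464
S = 1392373/1884759 (S = 25*(1/753) + 1766*(1/2503) = 25/753 + 1766/2503 = 1392373/1884759 ≈ 0.73875)
p(b) = 9 + b² (p(b) = 9 + b*b = 9 + b²)
(S + Z)/(383 + p(-47)) = (1392373/1884759 - 1464)/(383 + (9 + (-47)²)) = -2757894803/(1884759*(383 + (9 + 2209))) = -2757894803/(1884759*(383 + 2218)) = -2757894803/1884759/2601 = -2757894803/1884759*1/2601 = -2757894803/4902258159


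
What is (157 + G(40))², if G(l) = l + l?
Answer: 56169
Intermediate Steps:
G(l) = 2*l
(157 + G(40))² = (157 + 2*40)² = (157 + 80)² = 237² = 56169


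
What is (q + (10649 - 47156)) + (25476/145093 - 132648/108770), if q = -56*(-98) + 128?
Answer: -243765498365127/7890882805 ≈ -30892.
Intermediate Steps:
q = 5616 (q = 5488 + 128 = 5616)
(q + (10649 - 47156)) + (25476/145093 - 132648/108770) = (5616 + (10649 - 47156)) + (25476/145093 - 132648/108770) = (5616 - 36507) + (25476*(1/145093) - 132648*1/108770) = -30891 + (25476/145093 - 66324/54385) = -30891 - 8237635872/7890882805 = -243765498365127/7890882805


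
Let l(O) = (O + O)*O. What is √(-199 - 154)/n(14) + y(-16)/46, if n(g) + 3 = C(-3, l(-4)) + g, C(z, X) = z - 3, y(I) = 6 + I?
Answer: -5/23 + I*√353/5 ≈ -0.21739 + 3.7577*I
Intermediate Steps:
l(O) = 2*O² (l(O) = (2*O)*O = 2*O²)
C(z, X) = -3 + z
n(g) = -9 + g (n(g) = -3 + ((-3 - 3) + g) = -3 + (-6 + g) = -9 + g)
√(-199 - 154)/n(14) + y(-16)/46 = √(-199 - 154)/(-9 + 14) + (6 - 16)/46 = √(-353)/5 - 10*1/46 = (I*√353)*(⅕) - 5/23 = I*√353/5 - 5/23 = -5/23 + I*√353/5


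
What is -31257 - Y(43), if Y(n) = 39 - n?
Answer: -31253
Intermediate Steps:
-31257 - Y(43) = -31257 - (39 - 1*43) = -31257 - (39 - 43) = -31257 - 1*(-4) = -31257 + 4 = -31253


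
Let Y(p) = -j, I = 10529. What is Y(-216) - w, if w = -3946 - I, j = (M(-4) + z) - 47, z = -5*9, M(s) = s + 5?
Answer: 14566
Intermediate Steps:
M(s) = 5 + s
z = -45
j = -91 (j = ((5 - 4) - 45) - 47 = (1 - 45) - 47 = -44 - 47 = -91)
Y(p) = 91 (Y(p) = -1*(-91) = 91)
w = -14475 (w = -3946 - 1*10529 = -3946 - 10529 = -14475)
Y(-216) - w = 91 - 1*(-14475) = 91 + 14475 = 14566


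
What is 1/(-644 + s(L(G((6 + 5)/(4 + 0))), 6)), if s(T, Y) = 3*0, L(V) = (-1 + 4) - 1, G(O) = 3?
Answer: -1/644 ≈ -0.0015528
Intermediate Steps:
L(V) = 2 (L(V) = 3 - 1 = 2)
s(T, Y) = 0
1/(-644 + s(L(G((6 + 5)/(4 + 0))), 6)) = 1/(-644 + 0) = 1/(-644) = -1/644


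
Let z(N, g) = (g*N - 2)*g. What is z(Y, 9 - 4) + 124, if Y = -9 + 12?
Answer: 189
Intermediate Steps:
Y = 3
z(N, g) = g*(-2 + N*g) (z(N, g) = (N*g - 2)*g = (-2 + N*g)*g = g*(-2 + N*g))
z(Y, 9 - 4) + 124 = (9 - 4)*(-2 + 3*(9 - 4)) + 124 = 5*(-2 + 3*5) + 124 = 5*(-2 + 15) + 124 = 5*13 + 124 = 65 + 124 = 189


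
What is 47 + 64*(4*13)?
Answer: 3375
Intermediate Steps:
47 + 64*(4*13) = 47 + 64*52 = 47 + 3328 = 3375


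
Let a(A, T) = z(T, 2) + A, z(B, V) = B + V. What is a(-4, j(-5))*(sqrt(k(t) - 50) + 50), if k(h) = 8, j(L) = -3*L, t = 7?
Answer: 650 + 13*I*sqrt(42) ≈ 650.0 + 84.25*I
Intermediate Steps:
a(A, T) = 2 + A + T (a(A, T) = (T + 2) + A = (2 + T) + A = 2 + A + T)
a(-4, j(-5))*(sqrt(k(t) - 50) + 50) = (2 - 4 - 3*(-5))*(sqrt(8 - 50) + 50) = (2 - 4 + 15)*(sqrt(-42) + 50) = 13*(I*sqrt(42) + 50) = 13*(50 + I*sqrt(42)) = 650 + 13*I*sqrt(42)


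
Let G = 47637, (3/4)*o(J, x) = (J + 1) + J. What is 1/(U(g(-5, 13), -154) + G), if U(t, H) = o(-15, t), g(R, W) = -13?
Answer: 3/142795 ≈ 2.1009e-5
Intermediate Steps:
o(J, x) = 4/3 + 8*J/3 (o(J, x) = 4*((J + 1) + J)/3 = 4*((1 + J) + J)/3 = 4*(1 + 2*J)/3 = 4/3 + 8*J/3)
U(t, H) = -116/3 (U(t, H) = 4/3 + (8/3)*(-15) = 4/3 - 40 = -116/3)
1/(U(g(-5, 13), -154) + G) = 1/(-116/3 + 47637) = 1/(142795/3) = 3/142795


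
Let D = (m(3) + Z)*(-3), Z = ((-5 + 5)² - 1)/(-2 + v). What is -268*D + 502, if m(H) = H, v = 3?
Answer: 2110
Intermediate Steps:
Z = -1 (Z = ((-5 + 5)² - 1)/(-2 + 3) = (0² - 1)/1 = (0 - 1)*1 = -1*1 = -1)
D = -6 (D = (3 - 1)*(-3) = 2*(-3) = -6)
-268*D + 502 = -268*(-6) + 502 = 1608 + 502 = 2110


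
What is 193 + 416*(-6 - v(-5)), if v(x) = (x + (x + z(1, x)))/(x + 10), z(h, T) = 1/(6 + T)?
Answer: -7771/5 ≈ -1554.2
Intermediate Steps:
v(x) = (1/(6 + x) + 2*x)/(10 + x) (v(x) = (x + (x + 1/(6 + x)))/(x + 10) = (1/(6 + x) + 2*x)/(10 + x))
193 + 416*(-6 - v(-5)) = 193 + 416*(-6 - (1 + 2*(-5)*(6 - 5))/((6 - 5)*(10 - 5))) = 193 + 416*(-6 - (1 + 2*(-5)*1)/(1*5)) = 193 + 416*(-6 - (1 - 10)/5) = 193 + 416*(-6 - (-9)/5) = 193 + 416*(-6 - 1*(-9/5)) = 193 + 416*(-6 + 9/5) = 193 + 416*(-21/5) = 193 - 8736/5 = -7771/5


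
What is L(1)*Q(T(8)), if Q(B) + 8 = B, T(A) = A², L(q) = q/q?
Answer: 56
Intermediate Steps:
L(q) = 1
Q(B) = -8 + B
L(1)*Q(T(8)) = 1*(-8 + 8²) = 1*(-8 + 64) = 1*56 = 56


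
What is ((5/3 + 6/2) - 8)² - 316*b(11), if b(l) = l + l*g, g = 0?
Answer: -31184/9 ≈ -3464.9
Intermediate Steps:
b(l) = l (b(l) = l + l*0 = l + 0 = l)
((5/3 + 6/2) - 8)² - 316*b(11) = ((5/3 + 6/2) - 8)² - 316*11 = ((5*(⅓) + 6*(½)) - 8)² - 3476 = ((5/3 + 3) - 8)² - 3476 = (14/3 - 8)² - 3476 = (-10/3)² - 3476 = 100/9 - 3476 = -31184/9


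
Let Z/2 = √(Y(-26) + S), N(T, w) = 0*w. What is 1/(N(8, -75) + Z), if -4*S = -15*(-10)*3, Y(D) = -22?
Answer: -I*√538/538 ≈ -0.043113*I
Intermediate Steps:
S = -225/2 (S = -(-15*(-10))*3/4 = -75*3/2 = -¼*450 = -225/2 ≈ -112.50)
N(T, w) = 0
Z = I*√538 (Z = 2*√(-22 - 225/2) = 2*√(-269/2) = 2*(I*√538/2) = I*√538 ≈ 23.195*I)
1/(N(8, -75) + Z) = 1/(0 + I*√538) = 1/(I*√538) = -I*√538/538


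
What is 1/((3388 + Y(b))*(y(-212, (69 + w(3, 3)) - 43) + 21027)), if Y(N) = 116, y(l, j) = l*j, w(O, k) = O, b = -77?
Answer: 1/52136016 ≈ 1.9181e-8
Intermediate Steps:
y(l, j) = j*l
1/((3388 + Y(b))*(y(-212, (69 + w(3, 3)) - 43) + 21027)) = 1/((3388 + 116)*(((69 + 3) - 43)*(-212) + 21027)) = 1/(3504*((72 - 43)*(-212) + 21027)) = 1/(3504*(29*(-212) + 21027)) = 1/(3504*(-6148 + 21027)) = 1/(3504*14879) = 1/52136016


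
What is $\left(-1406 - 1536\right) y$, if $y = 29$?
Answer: $-85318$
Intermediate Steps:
$\left(-1406 - 1536\right) y = \left(-1406 - 1536\right) 29 = \left(-2942\right) 29 = -85318$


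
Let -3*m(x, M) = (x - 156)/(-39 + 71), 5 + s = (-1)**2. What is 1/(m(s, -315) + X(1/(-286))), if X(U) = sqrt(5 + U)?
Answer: -4290/5711 + 9*sqrt(408694)/5711 ≈ 0.25628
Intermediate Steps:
s = -4 (s = -5 + (-1)**2 = -5 + 1 = -4)
m(x, M) = 13/8 - x/96 (m(x, M) = -(x - 156)/(3*(-39 + 71)) = -(-156 + x)/(3*32) = -(-39/8 + x/32)/3 = 13/8 - x/96)
1/(m(s, -315) + X(1/(-286))) = 1/((13/8 - 1/96*(-4)) + sqrt(5 + 1/(-286))) = 1/((13/8 + 1/24) + sqrt(5 - 1/286)) = 1/(5/3 + sqrt(1429/286)) = 1/(5/3 + sqrt(408694)/286)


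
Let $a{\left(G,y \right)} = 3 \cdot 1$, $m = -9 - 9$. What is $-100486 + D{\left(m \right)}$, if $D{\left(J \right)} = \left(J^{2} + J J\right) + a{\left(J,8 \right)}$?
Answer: $-99835$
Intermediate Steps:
$m = -18$ ($m = -9 - 9 = -18$)
$a{\left(G,y \right)} = 3$
$D{\left(J \right)} = 3 + 2 J^{2}$ ($D{\left(J \right)} = \left(J^{2} + J J\right) + 3 = \left(J^{2} + J^{2}\right) + 3 = 2 J^{2} + 3 = 3 + 2 J^{2}$)
$-100486 + D{\left(m \right)} = -100486 + \left(3 + 2 \left(-18\right)^{2}\right) = -100486 + \left(3 + 2 \cdot 324\right) = -100486 + \left(3 + 648\right) = -100486 + 651 = -99835$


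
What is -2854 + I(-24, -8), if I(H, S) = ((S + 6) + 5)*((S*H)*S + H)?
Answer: -7534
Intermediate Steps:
I(H, S) = (11 + S)*(H + H*S²) (I(H, S) = ((6 + S) + 5)*((H*S)*S + H) = (11 + S)*(H*S² + H) = (11 + S)*(H + H*S²))
-2854 + I(-24, -8) = -2854 - 24*(11 - 8 + (-8)³ + 11*(-8)²) = -2854 - 24*(11 - 8 - 512 + 11*64) = -2854 - 24*(11 - 8 - 512 + 704) = -2854 - 24*195 = -2854 - 4680 = -7534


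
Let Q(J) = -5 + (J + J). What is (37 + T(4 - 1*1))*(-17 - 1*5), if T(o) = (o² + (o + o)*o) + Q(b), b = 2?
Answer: -1386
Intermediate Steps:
Q(J) = -5 + 2*J
T(o) = -1 + 3*o² (T(o) = (o² + (o + o)*o) + (-5 + 2*2) = (o² + (2*o)*o) + (-5 + 4) = (o² + 2*o²) - 1 = 3*o² - 1 = -1 + 3*o²)
(37 + T(4 - 1*1))*(-17 - 1*5) = (37 + (-1 + 3*(4 - 1*1)²))*(-17 - 1*5) = (37 + (-1 + 3*(4 - 1)²))*(-17 - 5) = (37 + (-1 + 3*3²))*(-22) = (37 + (-1 + 3*9))*(-22) = (37 + (-1 + 27))*(-22) = (37 + 26)*(-22) = 63*(-22) = -1386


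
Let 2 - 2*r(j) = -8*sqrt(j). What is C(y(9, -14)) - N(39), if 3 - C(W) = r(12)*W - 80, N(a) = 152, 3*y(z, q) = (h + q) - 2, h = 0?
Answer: -191/3 + 128*sqrt(3)/3 ≈ 10.234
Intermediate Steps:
y(z, q) = -2/3 + q/3 (y(z, q) = ((0 + q) - 2)/3 = (q - 2)/3 = (-2 + q)/3 = -2/3 + q/3)
r(j) = 1 + 4*sqrt(j) (r(j) = 1 - (-4)*sqrt(j) = 1 + 4*sqrt(j))
C(W) = 83 - W*(1 + 8*sqrt(3)) (C(W) = 3 - ((1 + 4*sqrt(12))*W - 80) = 3 - ((1 + 4*(2*sqrt(3)))*W - 80) = 3 - ((1 + 8*sqrt(3))*W - 80) = 3 - (W*(1 + 8*sqrt(3)) - 80) = 3 - (-80 + W*(1 + 8*sqrt(3))) = 3 + (80 - W*(1 + 8*sqrt(3))) = 83 - W*(1 + 8*sqrt(3)))
C(y(9, -14)) - N(39) = (83 - (-2/3 + (1/3)*(-14))*(1 + 8*sqrt(3))) - 1*152 = (83 - (-2/3 - 14/3)*(1 + 8*sqrt(3))) - 152 = (83 - 1*(-16/3)*(1 + 8*sqrt(3))) - 152 = (83 + (16/3 + 128*sqrt(3)/3)) - 152 = (265/3 + 128*sqrt(3)/3) - 152 = -191/3 + 128*sqrt(3)/3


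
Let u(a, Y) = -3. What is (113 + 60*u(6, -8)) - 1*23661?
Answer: -23728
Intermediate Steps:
(113 + 60*u(6, -8)) - 1*23661 = (113 + 60*(-3)) - 1*23661 = (113 - 180) - 23661 = -67 - 23661 = -23728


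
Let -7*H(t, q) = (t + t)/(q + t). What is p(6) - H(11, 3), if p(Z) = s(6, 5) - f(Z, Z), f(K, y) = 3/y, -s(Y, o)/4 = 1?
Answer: -419/98 ≈ -4.2755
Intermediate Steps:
s(Y, o) = -4 (s(Y, o) = -4*1 = -4)
H(t, q) = -2*t/(7*(q + t)) (H(t, q) = -(t + t)/(7*(q + t)) = -2*t/(7*(q + t)))
p(Z) = -4 - 3/Z
p(6) - H(11, 3) = (-4 - 3/6) - (-2)*11/(7*3 + 7*11) = (-4 - 3*1/6) - (-2)*11/(21 + 77) = (-4 - 1/2) - (-2)*11/98 = -9/2 - (-2)*11/98 = -9/2 - 1*(-11/49) = -9/2 + 11/49 = -419/98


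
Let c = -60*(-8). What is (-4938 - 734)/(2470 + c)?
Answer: -2836/1475 ≈ -1.9227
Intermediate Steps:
c = 480
(-4938 - 734)/(2470 + c) = (-4938 - 734)/(2470 + 480) = -5672/2950 = -5672*1/2950 = -2836/1475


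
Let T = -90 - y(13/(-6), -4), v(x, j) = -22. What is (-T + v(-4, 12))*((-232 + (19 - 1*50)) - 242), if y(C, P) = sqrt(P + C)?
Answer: -34340 - 505*I*sqrt(222)/6 ≈ -34340.0 - 1254.1*I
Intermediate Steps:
y(C, P) = sqrt(C + P)
T = -90 - I*sqrt(222)/6 (T = -90 - sqrt(13/(-6) - 4) = -90 - sqrt(13*(-1/6) - 4) = -90 - sqrt(-13/6 - 4) = -90 - sqrt(-37/6) = -90 - I*sqrt(222)/6 ≈ -90.0 - 2.4833*I)
(-T + v(-4, 12))*((-232 + (19 - 1*50)) - 242) = (-(-90 - I*sqrt(222)/6) - 22)*((-232 + (19 - 1*50)) - 242) = ((90 + I*sqrt(222)/6) - 22)*((-232 + (19 - 50)) - 242) = (68 + I*sqrt(222)/6)*((-232 - 31) - 242) = (68 + I*sqrt(222)/6)*(-263 - 242) = (68 + I*sqrt(222)/6)*(-505) = -34340 - 505*I*sqrt(222)/6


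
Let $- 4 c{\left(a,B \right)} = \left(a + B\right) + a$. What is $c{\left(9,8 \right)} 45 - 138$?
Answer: $- \frac{861}{2} \approx -430.5$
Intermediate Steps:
$c{\left(a,B \right)} = - \frac{a}{2} - \frac{B}{4}$ ($c{\left(a,B \right)} = - \frac{\left(a + B\right) + a}{4} = - \frac{\left(B + a\right) + a}{4} = - \frac{B + 2 a}{4} = - \frac{a}{2} - \frac{B}{4}$)
$c{\left(9,8 \right)} 45 - 138 = \left(\left(- \frac{1}{2}\right) 9 - 2\right) 45 - 138 = \left(- \frac{9}{2} - 2\right) 45 - 138 = \left(- \frac{13}{2}\right) 45 - 138 = - \frac{585}{2} - 138 = - \frac{861}{2}$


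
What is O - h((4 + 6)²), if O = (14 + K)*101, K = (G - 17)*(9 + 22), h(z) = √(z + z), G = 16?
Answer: -1717 - 10*√2 ≈ -1731.1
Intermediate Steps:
h(z) = √2*√z (h(z) = √(2*z) = √2*√z)
K = -31 (K = (16 - 17)*(9 + 22) = -1*31 = -31)
O = -1717 (O = (14 - 31)*101 = -17*101 = -1717)
O - h((4 + 6)²) = -1717 - √2*√((4 + 6)²) = -1717 - √2*√(10²) = -1717 - √2*√100 = -1717 - √2*10 = -1717 - 10*√2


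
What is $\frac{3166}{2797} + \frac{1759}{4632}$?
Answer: $\frac{19584835}{12955704} \approx 1.5117$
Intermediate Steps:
$\frac{3166}{2797} + \frac{1759}{4632} = \frac{19584835}{12955704}$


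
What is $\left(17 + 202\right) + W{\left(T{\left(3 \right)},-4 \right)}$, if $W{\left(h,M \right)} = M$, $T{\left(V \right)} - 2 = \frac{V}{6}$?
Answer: $215$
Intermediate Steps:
$T{\left(V \right)} = 2 + \frac{V}{6}$
$\left(17 + 202\right) + W{\left(T{\left(3 \right)},-4 \right)} = \left(17 + 202\right) - 4 = 219 - 4 = 215$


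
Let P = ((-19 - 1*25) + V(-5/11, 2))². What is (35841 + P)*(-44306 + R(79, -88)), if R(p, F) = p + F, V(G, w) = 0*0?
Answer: -1674087755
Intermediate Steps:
V(G, w) = 0
R(p, F) = F + p
P = 1936 (P = ((-19 - 1*25) + 0)² = ((-19 - 25) + 0)² = (-44 + 0)² = (-44)² = 1936)
(35841 + P)*(-44306 + R(79, -88)) = (35841 + 1936)*(-44306 + (-88 + 79)) = 37777*(-44306 - 9) = 37777*(-44315) = -1674087755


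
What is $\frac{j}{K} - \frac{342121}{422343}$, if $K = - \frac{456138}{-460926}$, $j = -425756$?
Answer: $- \frac{1534844357545739}{3567531321} \approx -4.3023 \cdot 10^{5}$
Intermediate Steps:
$K = \frac{25341}{25607}$ ($K = \left(-456138\right) \left(- \frac{1}{460926}\right) = \frac{25341}{25607} \approx 0.98961$)
$\frac{j}{K} - \frac{342121}{422343} = - \frac{425756}{\frac{25341}{25607}} - \frac{342121}{422343} = \left(-425756\right) \frac{25607}{25341} - \frac{342121}{422343} = - \frac{10902333892}{25341} - \frac{342121}{422343} = - \frac{1534844357545739}{3567531321}$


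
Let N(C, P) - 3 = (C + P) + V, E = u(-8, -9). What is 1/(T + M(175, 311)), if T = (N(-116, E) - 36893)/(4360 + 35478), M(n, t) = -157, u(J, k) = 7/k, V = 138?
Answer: -358542/56622913 ≈ -0.0063321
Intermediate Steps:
E = -7/9 (E = 7/(-9) = 7*(-1/9) = -7/9 ≈ -0.77778)
N(C, P) = 141 + C + P (N(C, P) = 3 + ((C + P) + 138) = 3 + (138 + C + P) = 141 + C + P)
T = -331819/358542 (T = ((141 - 116 - 7/9) - 36893)/(4360 + 35478) = (218/9 - 36893)/39838 = -331819/9*1/39838 = -331819/358542 ≈ -0.92547)
1/(T + M(175, 311)) = 1/(-331819/358542 - 157) = 1/(-56622913/358542) = -358542/56622913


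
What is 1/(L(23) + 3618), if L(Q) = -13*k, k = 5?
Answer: 1/3553 ≈ 0.00028145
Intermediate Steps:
L(Q) = -65 (L(Q) = -13*5 = -65)
1/(L(23) + 3618) = 1/(-65 + 3618) = 1/3553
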